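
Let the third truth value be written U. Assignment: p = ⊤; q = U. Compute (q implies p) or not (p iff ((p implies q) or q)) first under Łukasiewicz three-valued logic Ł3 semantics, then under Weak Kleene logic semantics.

⊤; U

In Łukasiewicz three-valued logic Ł3: q implies p = U implies ⊤ = ⊤  [min(1, 1−½+1)]
p implies q = ⊤ implies U = U
(p implies q) or q = U or U = U
p iff ((p implies q) or q) = ⊤ iff U = U
not (p iff ((p implies q) or q)) = not U = U
(q implies p) or not (p iff ((p implies q) or q)) = ⊤ or U = ⊤
In Weak Kleene logic: q implies p = U implies ⊤ = U  [any arg is the third value ⇒ result is the third value]
p implies q = ⊤ implies U = U
(p implies q) or q = U or U = U
p iff ((p implies q) or q) = ⊤ iff U = U
not (p iff ((p implies q) or q)) = not U = U
(q implies p) or not (p iff ((p implies q) or q)) = U or U = U
They differ because Łukasiewicz three-valued logic Ł3 and Weak Kleene logic treat U differently under the binary connectives.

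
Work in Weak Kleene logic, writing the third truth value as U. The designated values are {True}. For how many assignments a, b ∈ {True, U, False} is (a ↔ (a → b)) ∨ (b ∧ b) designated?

2

Designated under: (a=True, b=True); (a=False, b=True).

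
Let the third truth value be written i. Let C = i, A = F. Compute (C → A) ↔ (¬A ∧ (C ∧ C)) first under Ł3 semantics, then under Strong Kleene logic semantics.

T; i

In Ł3: C → A = i → F = i  [min(1, 1−½+0)]
¬A = ¬F = T
C ∧ C = i ∧ i = i
¬A ∧ (C ∧ C) = T ∧ i = i
(C → A) ↔ (¬A ∧ (C ∧ C)) = i ↔ i = T
In Strong Kleene logic: C → A = i → F = i
¬A = ¬F = T
C ∧ C = i ∧ i = i
¬A ∧ (C ∧ C) = T ∧ i = i
(C → A) ↔ (¬A ∧ (C ∧ C)) = i ↔ i = i
They differ because Ł3 and Strong Kleene logic treat i differently under implication.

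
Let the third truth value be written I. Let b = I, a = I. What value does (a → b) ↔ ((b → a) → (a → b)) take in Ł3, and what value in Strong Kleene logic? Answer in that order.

In Ł3: a → b = I → I = True  [min(1, 1−½+½)]
b → a = I → I = True
a → b = I → I = True
(b → a) → (a → b) = True → True = True
(a → b) ↔ ((b → a) → (a → b)) = True ↔ True = True
In Strong Kleene logic: a → b = I → I = I  [¬I ∨ I]
b → a = I → I = I
a → b = I → I = I
(b → a) → (a → b) = I → I = I
(a → b) ↔ ((b → a) → (a → b)) = I ↔ I = I
They differ because Ł3 and Strong Kleene logic treat I differently under implication.

True; I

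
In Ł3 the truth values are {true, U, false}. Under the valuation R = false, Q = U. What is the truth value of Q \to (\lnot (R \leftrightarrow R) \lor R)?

R \leftrightarrow R = false \leftrightarrow false = true
\lnot (R \leftrightarrow R) = \lnot true = false
\lnot (R \leftrightarrow R) \lor R = false \lor false = false
Q \to (\lnot (R \leftrightarrow R) \lor R) = U \to false = U  [min(1, 1−½+0)]

U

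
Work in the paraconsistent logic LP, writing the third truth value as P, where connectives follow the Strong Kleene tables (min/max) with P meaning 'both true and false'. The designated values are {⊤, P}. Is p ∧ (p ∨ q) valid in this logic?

No

Countermodel: p=⊥, q=⊤ gives ⊥, which is not designated.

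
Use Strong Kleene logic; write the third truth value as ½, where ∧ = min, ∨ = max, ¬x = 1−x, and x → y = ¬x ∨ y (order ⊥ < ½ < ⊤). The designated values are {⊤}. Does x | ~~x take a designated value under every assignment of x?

Countermodel: x=½ gives ½, which is not designated.

No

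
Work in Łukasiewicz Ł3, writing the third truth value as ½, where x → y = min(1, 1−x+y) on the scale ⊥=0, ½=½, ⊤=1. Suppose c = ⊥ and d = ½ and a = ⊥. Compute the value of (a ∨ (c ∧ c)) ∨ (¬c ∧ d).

c ∧ c = ⊥ ∧ ⊥ = ⊥
a ∨ (c ∧ c) = ⊥ ∨ ⊥ = ⊥
¬c = ¬⊥ = ⊤
¬c ∧ d = ⊤ ∧ ½ = ½
(a ∨ (c ∧ c)) ∨ (¬c ∧ d) = ⊥ ∨ ½ = ½

½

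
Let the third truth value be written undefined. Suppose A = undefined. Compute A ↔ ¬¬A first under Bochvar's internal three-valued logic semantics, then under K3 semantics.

In Bochvar's internal three-valued logic: ¬A = ¬undefined = undefined
¬¬A = ¬undefined = undefined
A ↔ ¬¬A = undefined ↔ undefined = undefined
In K3: ¬A = ¬undefined = undefined
¬¬A = ¬undefined = undefined
A ↔ ¬¬A = undefined ↔ undefined = undefined

undefined; undefined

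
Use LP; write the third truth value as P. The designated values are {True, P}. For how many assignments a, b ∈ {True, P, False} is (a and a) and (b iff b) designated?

Of the 9 assignments, 6 give a value in {True, P}.

6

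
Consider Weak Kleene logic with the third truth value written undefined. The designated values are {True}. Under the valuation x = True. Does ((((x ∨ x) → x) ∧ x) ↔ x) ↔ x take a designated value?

x ∨ x = True ∨ True = True
(x ∨ x) → x = True → True = True
((x ∨ x) → x) ∧ x = True ∧ True = True
(((x ∨ x) → x) ∧ x) ↔ x = True ↔ True = True
((((x ∨ x) → x) ∧ x) ↔ x) ↔ x = True ↔ True = True
True ∈ {True}.

Yes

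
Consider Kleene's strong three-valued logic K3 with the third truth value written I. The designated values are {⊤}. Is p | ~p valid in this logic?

Countermodel: p=I gives I, which is not designated.

No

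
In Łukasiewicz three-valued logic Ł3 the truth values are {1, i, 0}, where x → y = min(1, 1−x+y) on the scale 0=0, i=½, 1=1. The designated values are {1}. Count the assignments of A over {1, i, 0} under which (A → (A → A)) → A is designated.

A=1: 1 ✓
A=i: i ·
A=0: 0 ·

1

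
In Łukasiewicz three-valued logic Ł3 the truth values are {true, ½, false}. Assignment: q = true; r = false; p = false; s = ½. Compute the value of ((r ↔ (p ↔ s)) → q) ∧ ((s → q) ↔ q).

true

p ↔ s = false ↔ ½ = ½  [1 − |0−½|]
r ↔ (p ↔ s) = false ↔ ½ = ½
(r ↔ (p ↔ s)) → q = ½ → true = true
s → q = ½ → true = true
(s → q) ↔ q = true ↔ true = true
((r ↔ (p ↔ s)) → q) ∧ ((s → q) ↔ q) = true ∧ true = true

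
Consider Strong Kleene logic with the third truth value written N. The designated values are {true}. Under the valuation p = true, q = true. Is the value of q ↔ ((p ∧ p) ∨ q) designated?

p ∧ p = true ∧ true = true
(p ∧ p) ∨ q = true ∨ true = true
q ↔ ((p ∧ p) ∨ q) = true ↔ true = true
true ∈ {true}.

Yes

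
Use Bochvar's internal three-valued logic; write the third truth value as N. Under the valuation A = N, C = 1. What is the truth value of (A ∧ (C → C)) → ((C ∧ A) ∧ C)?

N

C → C = 1 → 1 = 1
A ∧ (C → C) = N ∧ 1 = N
C ∧ A = 1 ∧ N = N
(C ∧ A) ∧ C = N ∧ 1 = N
(A ∧ (C → C)) → ((C ∧ A) ∧ C) = N → N = N  [any arg is the third value ⇒ result is the third value]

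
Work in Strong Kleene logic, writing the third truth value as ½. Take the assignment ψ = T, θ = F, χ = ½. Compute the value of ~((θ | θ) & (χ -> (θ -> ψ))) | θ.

T

θ | θ = F | F = F
θ -> ψ = F -> T = T
χ -> (θ -> ψ) = ½ -> T = T
(θ | θ) & (χ -> (θ -> ψ)) = F & T = F
~((θ | θ) & (χ -> (θ -> ψ))) = ~F = T
~((θ | θ) & (χ -> (θ -> ψ))) | θ = T | F = T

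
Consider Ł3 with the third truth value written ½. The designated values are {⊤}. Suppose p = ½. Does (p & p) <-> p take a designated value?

Yes

p & p = ½ & ½ = ½
(p & p) <-> p = ½ <-> ½ = ⊤  [1 − |½−½|]
⊤ ∈ {⊤}.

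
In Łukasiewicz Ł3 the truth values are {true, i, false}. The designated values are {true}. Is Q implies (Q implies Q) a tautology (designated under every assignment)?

Every assignment of Q over {true, i, false} gives a value in {true}.
In particular, with Q=i: Q implies (Q implies Q) = true.

Yes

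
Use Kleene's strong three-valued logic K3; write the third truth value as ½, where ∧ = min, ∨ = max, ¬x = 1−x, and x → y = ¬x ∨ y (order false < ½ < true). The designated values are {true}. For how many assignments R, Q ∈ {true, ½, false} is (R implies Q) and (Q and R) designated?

1

Designated under: (R=true, Q=true).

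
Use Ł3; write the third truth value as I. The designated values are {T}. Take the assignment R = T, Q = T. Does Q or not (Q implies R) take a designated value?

Yes

Q implies R = T implies T = T
not (Q implies R) = not T = F
Q or not (Q implies R) = T or F = T
T ∈ {T}.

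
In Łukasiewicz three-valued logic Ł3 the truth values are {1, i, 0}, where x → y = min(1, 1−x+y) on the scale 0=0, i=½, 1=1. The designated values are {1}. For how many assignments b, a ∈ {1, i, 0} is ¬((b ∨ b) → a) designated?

Designated under: (b=1, a=0).

1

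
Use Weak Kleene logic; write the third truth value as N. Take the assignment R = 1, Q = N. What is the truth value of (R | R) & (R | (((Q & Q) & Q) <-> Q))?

R | R = 1 | 1 = 1
Q & Q = N & N = N
(Q & Q) & Q = N & N = N
((Q & Q) & Q) <-> Q = N <-> N = N
R | (((Q & Q) & Q) <-> Q) = 1 | N = N
(R | R) & (R | (((Q & Q) & Q) <-> Q)) = 1 & N = N

N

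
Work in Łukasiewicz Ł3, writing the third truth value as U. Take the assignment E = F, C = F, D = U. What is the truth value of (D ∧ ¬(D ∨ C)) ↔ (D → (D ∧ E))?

D ∨ C = U ∨ F = U
¬(D ∨ C) = ¬U = U
D ∧ ¬(D ∨ C) = U ∧ U = U
D ∧ E = U ∧ F = F
D → (D ∧ E) = U → F = U  [min(1, 1−½+0)]
(D ∧ ¬(D ∨ C)) ↔ (D → (D ∧ E)) = U ↔ U = T

T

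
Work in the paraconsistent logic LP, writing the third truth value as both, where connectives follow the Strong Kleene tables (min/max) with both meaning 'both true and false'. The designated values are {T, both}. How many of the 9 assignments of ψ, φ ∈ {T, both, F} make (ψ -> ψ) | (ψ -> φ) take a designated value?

Of the 9 assignments, 9 give a value in {T, both}.

9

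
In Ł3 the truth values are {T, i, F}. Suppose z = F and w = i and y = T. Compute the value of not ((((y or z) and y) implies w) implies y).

y or z = T or F = T
(y or z) and y = T and T = T
((y or z) and y) implies w = T implies i = i  [min(1, 1−1+½)]
(((y or z) and y) implies w) implies y = i implies T = T
not ((((y or z) and y) implies w) implies y) = not T = F

F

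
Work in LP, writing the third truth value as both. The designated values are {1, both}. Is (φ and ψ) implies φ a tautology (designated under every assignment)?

Yes

Every assignment of φ, ψ over {1, both, 0} gives a value in {1, both}.
In particular, with φ=both, ψ=both: (φ and ψ) implies φ = both.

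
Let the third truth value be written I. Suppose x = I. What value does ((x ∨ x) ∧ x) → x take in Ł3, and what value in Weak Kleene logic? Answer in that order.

In Ł3: x ∨ x = I ∨ I = I
(x ∨ x) ∧ x = I ∧ I = I
((x ∨ x) ∧ x) → x = I → I = ⊤
In Weak Kleene logic: x ∨ x = I ∨ I = I
(x ∨ x) ∧ x = I ∧ I = I
((x ∨ x) ∧ x) → x = I → I = I  [any arg is the third value ⇒ result is the third value]
They differ because Ł3 and Weak Kleene logic treat I differently under the binary connectives.

⊤; I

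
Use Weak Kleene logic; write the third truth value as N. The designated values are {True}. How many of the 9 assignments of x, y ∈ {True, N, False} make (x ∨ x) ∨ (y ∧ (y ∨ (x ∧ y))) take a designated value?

3

Designated under: (x=True, y=True); (x=True, y=False); (x=False, y=True).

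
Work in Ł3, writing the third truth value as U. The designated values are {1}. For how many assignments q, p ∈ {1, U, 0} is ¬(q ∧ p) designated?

Of the 9 assignments, 5 give a value in {1}.

5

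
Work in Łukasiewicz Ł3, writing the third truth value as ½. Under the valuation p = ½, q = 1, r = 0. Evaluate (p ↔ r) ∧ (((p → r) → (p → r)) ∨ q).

½

p ↔ r = ½ ↔ 0 = ½
p → r = ½ → 0 = ½
p → r = ½ → 0 = ½
(p → r) → (p → r) = ½ → ½ = 1
((p → r) → (p → r)) ∨ q = 1 ∨ 1 = 1
(p ↔ r) ∧ (((p → r) → (p → r)) ∨ q) = ½ ∧ 1 = ½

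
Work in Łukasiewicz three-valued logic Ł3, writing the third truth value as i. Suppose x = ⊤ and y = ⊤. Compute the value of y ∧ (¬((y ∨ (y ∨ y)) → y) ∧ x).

y ∨ y = ⊤ ∨ ⊤ = ⊤
y ∨ (y ∨ y) = ⊤ ∨ ⊤ = ⊤
(y ∨ (y ∨ y)) → y = ⊤ → ⊤ = ⊤
¬((y ∨ (y ∨ y)) → y) = ¬⊤ = ⊥
¬((y ∨ (y ∨ y)) → y) ∧ x = ⊥ ∧ ⊤ = ⊥
y ∧ (¬((y ∨ (y ∨ y)) → y) ∧ x) = ⊤ ∧ ⊥ = ⊥

⊥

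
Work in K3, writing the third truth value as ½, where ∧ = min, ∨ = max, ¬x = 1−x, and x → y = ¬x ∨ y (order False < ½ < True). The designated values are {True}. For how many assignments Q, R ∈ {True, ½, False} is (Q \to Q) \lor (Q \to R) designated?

7

Of the 9 assignments, 7 give a value in {True}.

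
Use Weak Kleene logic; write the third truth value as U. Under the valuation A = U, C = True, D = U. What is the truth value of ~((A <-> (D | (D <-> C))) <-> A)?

U

D <-> C = U <-> True = U
D | (D <-> C) = U | U = U
A <-> (D | (D <-> C)) = U <-> U = U
(A <-> (D | (D <-> C))) <-> A = U <-> U = U
~((A <-> (D | (D <-> C))) <-> A) = ~U = U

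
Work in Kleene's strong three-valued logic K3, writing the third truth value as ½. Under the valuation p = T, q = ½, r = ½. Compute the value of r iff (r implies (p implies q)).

½

p implies q = T implies ½ = ½
r implies (p implies q) = ½ implies ½ = ½
r iff (r implies (p implies q)) = ½ iff ½ = ½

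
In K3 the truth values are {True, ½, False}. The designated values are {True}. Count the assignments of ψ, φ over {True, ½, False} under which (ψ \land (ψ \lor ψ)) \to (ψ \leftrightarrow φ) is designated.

Designated under: (ψ=True, φ=True); (ψ=False, φ=True); (ψ=False, φ=½); (ψ=False, φ=False).

4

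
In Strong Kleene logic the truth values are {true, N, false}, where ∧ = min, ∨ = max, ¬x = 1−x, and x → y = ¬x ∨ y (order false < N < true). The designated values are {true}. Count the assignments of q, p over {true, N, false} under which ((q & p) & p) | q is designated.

3

Designated under: (q=true, p=true); (q=true, p=N); (q=true, p=false).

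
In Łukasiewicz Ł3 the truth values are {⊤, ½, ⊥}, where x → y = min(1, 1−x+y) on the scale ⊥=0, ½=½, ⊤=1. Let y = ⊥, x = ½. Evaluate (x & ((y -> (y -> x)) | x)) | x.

½

y -> x = ⊥ -> ½ = ⊤
y -> (y -> x) = ⊥ -> ⊤ = ⊤
(y -> (y -> x)) | x = ⊤ | ½ = ⊤
x & ((y -> (y -> x)) | x) = ½ & ⊤ = ½
(x & ((y -> (y -> x)) | x)) | x = ½ | ½ = ½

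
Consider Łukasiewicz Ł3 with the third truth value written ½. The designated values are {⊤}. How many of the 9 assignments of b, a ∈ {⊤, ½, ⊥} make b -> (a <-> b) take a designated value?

Of the 9 assignments, 7 give a value in {⊤}.

7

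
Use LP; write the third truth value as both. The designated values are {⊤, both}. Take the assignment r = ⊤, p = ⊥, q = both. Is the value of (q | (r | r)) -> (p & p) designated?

No

r | r = ⊤ | ⊤ = ⊤
q | (r | r) = both | ⊤ = ⊤
p & p = ⊥ & ⊥ = ⊥
(q | (r | r)) -> (p & p) = ⊤ -> ⊥ = ⊥
⊥ ∉ {⊤, both}.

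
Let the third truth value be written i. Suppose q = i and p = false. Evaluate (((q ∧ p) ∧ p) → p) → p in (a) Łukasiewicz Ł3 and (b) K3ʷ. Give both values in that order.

In Łukasiewicz Ł3: q ∧ p = i ∧ false = false
(q ∧ p) ∧ p = false ∧ false = false
((q ∧ p) ∧ p) → p = false → false = true
(((q ∧ p) ∧ p) → p) → p = true → false = false
In K3ʷ: q ∧ p = i ∧ false = i
(q ∧ p) ∧ p = i ∧ false = i
((q ∧ p) ∧ p) → p = i → false = i  [any arg is the third value ⇒ result is the third value]
(((q ∧ p) ∧ p) → p) → p = i → false = i
They differ because Łukasiewicz Ł3 and K3ʷ treat i differently under the binary connectives.

false; i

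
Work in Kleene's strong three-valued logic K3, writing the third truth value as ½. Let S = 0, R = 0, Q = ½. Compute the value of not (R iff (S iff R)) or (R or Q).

1

S iff R = 0 iff 0 = 1
R iff (S iff R) = 0 iff 1 = 0
not (R iff (S iff R)) = not 0 = 1
R or Q = 0 or ½ = ½
not (R iff (S iff R)) or (R or Q) = 1 or ½ = 1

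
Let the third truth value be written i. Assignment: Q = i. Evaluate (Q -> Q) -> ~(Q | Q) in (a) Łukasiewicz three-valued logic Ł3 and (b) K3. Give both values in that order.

i; i

In Łukasiewicz three-valued logic Ł3: Q -> Q = i -> i = true  [min(1, 1−½+½)]
Q | Q = i | i = i
~(Q | Q) = ~i = i
(Q -> Q) -> ~(Q | Q) = true -> i = i
In K3: Q -> Q = i -> i = i
Q | Q = i | i = i
~(Q | Q) = ~i = i
(Q -> Q) -> ~(Q | Q) = i -> i = i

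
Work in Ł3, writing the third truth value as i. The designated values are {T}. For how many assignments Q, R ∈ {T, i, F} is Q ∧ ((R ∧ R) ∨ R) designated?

1

Designated under: (Q=T, R=T).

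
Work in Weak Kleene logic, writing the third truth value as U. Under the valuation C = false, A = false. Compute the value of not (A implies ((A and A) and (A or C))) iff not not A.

true

A and A = false and false = false
A or C = false or false = false
(A and A) and (A or C) = false and false = false
A implies ((A and A) and (A or C)) = false implies false = true
not (A implies ((A and A) and (A or C))) = not true = false
not A = not false = true
not not A = not true = false
not (A implies ((A and A) and (A or C))) iff not not A = false iff false = true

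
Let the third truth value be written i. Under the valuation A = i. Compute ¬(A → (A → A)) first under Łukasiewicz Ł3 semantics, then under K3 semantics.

⊥; i

In Łukasiewicz Ł3: A → A = i → i = ⊤  [min(1, 1−½+½)]
A → (A → A) = i → ⊤ = ⊤
¬(A → (A → A)) = ¬⊤ = ⊥
In K3: A → A = i → i = i  [¬i ∨ i]
A → (A → A) = i → i = i
¬(A → (A → A)) = ¬i = i
They differ because Łukasiewicz Ł3 and K3 treat i differently under implication.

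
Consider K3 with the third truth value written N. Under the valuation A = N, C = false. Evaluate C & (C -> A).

C -> A = false -> N = true  [~false | N]
C & (C -> A) = false & true = false

false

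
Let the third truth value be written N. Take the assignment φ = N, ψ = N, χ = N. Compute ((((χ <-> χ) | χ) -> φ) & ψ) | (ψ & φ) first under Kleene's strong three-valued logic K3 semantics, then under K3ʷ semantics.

N; N

In Kleene's strong three-valued logic K3: χ <-> χ = N <-> N = N
(χ <-> χ) | χ = N | N = N
((χ <-> χ) | χ) -> φ = N -> N = N
(((χ <-> χ) | χ) -> φ) & ψ = N & N = N
ψ & φ = N & N = N
((((χ <-> χ) | χ) -> φ) & ψ) | (ψ & φ) = N | N = N
In K3ʷ: χ <-> χ = N <-> N = N
(χ <-> χ) | χ = N | N = N
((χ <-> χ) | χ) -> φ = N -> N = N  [any arg is the third value ⇒ result is the third value]
(((χ <-> χ) | χ) -> φ) & ψ = N & N = N
ψ & φ = N & N = N
((((χ <-> χ) | χ) -> φ) & ψ) | (ψ & φ) = N | N = N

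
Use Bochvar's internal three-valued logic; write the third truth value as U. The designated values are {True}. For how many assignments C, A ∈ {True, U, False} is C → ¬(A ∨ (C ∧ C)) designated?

Designated under: (C=False, A=True); (C=False, A=False).

2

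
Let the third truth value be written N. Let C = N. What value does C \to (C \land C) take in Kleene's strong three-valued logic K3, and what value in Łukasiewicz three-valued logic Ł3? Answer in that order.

In Kleene's strong three-valued logic K3: C \land C = N \land N = N
C \to (C \land C) = N \to N = N  [\lnot N \lor N]
In Łukasiewicz three-valued logic Ł3: C \land C = N \land N = N
C \to (C \land C) = N \to N = true  [min(1, 1−½+½)]
They differ because Kleene's strong three-valued logic K3 and Łukasiewicz three-valued logic Ł3 treat N differently under implication.

N; true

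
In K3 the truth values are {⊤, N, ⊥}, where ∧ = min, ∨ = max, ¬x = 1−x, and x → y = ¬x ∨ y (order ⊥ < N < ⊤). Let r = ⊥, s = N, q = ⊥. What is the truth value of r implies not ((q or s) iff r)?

q or s = ⊥ or N = N
(q or s) iff r = N iff ⊥ = N
not ((q or s) iff r) = not N = N
r implies not ((q or s) iff r) = ⊥ implies N = ⊤  [not ⊥ or N]

⊤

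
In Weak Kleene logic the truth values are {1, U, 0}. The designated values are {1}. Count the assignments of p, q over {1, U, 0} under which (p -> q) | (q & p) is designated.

Designated under: (p=1, q=1); (p=0, q=1); (p=0, q=0).

3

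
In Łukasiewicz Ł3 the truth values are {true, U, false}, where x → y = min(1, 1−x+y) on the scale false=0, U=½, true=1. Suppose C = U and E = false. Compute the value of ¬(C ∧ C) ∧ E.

false

C ∧ C = U ∧ U = U
¬(C ∧ C) = ¬U = U
¬(C ∧ C) ∧ E = U ∧ false = false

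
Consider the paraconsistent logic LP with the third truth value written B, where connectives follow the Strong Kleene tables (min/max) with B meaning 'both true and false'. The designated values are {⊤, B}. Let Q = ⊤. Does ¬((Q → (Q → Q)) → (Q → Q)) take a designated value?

No

Q → Q = ⊤ → ⊤ = ⊤
Q → (Q → Q) = ⊤ → ⊤ = ⊤
Q → Q = ⊤ → ⊤ = ⊤
(Q → (Q → Q)) → (Q → Q) = ⊤ → ⊤ = ⊤
¬((Q → (Q → Q)) → (Q → Q)) = ¬⊤ = ⊥
⊥ ∉ {⊤, B}.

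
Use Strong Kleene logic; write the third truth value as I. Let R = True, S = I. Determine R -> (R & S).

R & S = True & I = I
R -> (R & S) = True -> I = I

I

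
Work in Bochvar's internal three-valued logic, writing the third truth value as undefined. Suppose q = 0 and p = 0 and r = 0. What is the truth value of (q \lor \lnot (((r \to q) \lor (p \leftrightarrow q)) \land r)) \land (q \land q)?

0

r \to q = 0 \to 0 = 1
p \leftrightarrow q = 0 \leftrightarrow 0 = 1
(r \to q) \lor (p \leftrightarrow q) = 1 \lor 1 = 1
((r \to q) \lor (p \leftrightarrow q)) \land r = 1 \land 0 = 0
\lnot (((r \to q) \lor (p \leftrightarrow q)) \land r) = \lnot 0 = 1
q \lor \lnot (((r \to q) \lor (p \leftrightarrow q)) \land r) = 0 \lor 1 = 1
q \land q = 0 \land 0 = 0
(q \lor \lnot (((r \to q) \lor (p \leftrightarrow q)) \land r)) \land (q \land q) = 1 \land 0 = 0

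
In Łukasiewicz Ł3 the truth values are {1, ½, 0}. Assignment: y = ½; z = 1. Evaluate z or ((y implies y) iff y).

y implies y = ½ implies ½ = 1  [min(1, 1−½+½)]
(y implies y) iff y = 1 iff ½ = ½
z or ((y implies y) iff y) = 1 or ½ = 1

1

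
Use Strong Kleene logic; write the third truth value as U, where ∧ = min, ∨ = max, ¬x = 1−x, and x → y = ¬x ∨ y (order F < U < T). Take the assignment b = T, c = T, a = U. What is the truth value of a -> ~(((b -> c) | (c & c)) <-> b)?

b -> c = T -> T = T
c & c = T & T = T
(b -> c) | (c & c) = T | T = T
((b -> c) | (c & c)) <-> b = T <-> T = T
~(((b -> c) | (c & c)) <-> b) = ~T = F
a -> ~(((b -> c) | (c & c)) <-> b) = U -> F = U

U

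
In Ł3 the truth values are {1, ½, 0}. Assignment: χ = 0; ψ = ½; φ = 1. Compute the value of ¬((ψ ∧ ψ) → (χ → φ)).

0

ψ ∧ ψ = ½ ∧ ½ = ½
χ → φ = 0 → 1 = 1
(ψ ∧ ψ) → (χ → φ) = ½ → 1 = 1  [min(1, 1−½+1)]
¬((ψ ∧ ψ) → (χ → φ)) = ¬1 = 0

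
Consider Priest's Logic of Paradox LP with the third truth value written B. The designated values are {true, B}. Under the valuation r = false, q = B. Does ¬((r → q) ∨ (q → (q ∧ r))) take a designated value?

No

r → q = false → B = true  [¬false ∨ B]
q ∧ r = B ∧ false = false
q → (q ∧ r) = B → false = B
(r → q) ∨ (q → (q ∧ r)) = true ∨ B = true
¬((r → q) ∨ (q → (q ∧ r))) = ¬true = false
false ∉ {true, B}.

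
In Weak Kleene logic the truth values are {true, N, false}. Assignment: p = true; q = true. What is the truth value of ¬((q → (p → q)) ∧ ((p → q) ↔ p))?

false

p → q = true → true = true
q → (p → q) = true → true = true
p → q = true → true = true
(p → q) ↔ p = true ↔ true = true
(q → (p → q)) ∧ ((p → q) ↔ p) = true ∧ true = true
¬((q → (p → q)) ∧ ((p → q) ↔ p)) = ¬true = false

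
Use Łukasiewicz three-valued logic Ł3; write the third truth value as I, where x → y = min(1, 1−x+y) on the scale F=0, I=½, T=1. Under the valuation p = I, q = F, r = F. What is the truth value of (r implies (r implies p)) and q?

r implies p = F implies I = T  [min(1, 1−0+½)]
r implies (r implies p) = F implies T = T
(r implies (r implies p)) and q = T and F = F

F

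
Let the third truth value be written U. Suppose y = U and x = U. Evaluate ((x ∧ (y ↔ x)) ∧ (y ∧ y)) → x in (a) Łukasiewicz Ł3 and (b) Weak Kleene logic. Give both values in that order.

T; U

In Łukasiewicz Ł3: y ↔ x = U ↔ U = T  [1 − |½−½|]
x ∧ (y ↔ x) = U ∧ T = U
y ∧ y = U ∧ U = U
(x ∧ (y ↔ x)) ∧ (y ∧ y) = U ∧ U = U
((x ∧ (y ↔ x)) ∧ (y ∧ y)) → x = U → U = T
In Weak Kleene logic: y ↔ x = U ↔ U = U
x ∧ (y ↔ x) = U ∧ U = U
y ∧ y = U ∧ U = U
(x ∧ (y ↔ x)) ∧ (y ∧ y) = U ∧ U = U
((x ∧ (y ↔ x)) ∧ (y ∧ y)) → x = U → U = U  [any arg is the third value ⇒ result is the third value]
They differ because Łukasiewicz Ł3 and Weak Kleene logic treat U differently under the binary connectives.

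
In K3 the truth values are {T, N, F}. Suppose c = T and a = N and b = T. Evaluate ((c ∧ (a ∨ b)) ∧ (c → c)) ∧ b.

T

a ∨ b = N ∨ T = T
c ∧ (a ∨ b) = T ∧ T = T
c → c = T → T = T
(c ∧ (a ∨ b)) ∧ (c → c) = T ∧ T = T
((c ∧ (a ∨ b)) ∧ (c → c)) ∧ b = T ∧ T = T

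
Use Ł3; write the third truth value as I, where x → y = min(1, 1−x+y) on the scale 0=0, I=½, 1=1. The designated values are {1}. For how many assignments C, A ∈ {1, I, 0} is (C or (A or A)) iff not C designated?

3

Designated under: (C=I, A=I); (C=I, A=0); (C=0, A=1).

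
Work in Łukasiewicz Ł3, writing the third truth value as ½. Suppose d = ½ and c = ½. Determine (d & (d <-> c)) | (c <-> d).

1

d <-> c = ½ <-> ½ = 1
d & (d <-> c) = ½ & 1 = ½
c <-> d = ½ <-> ½ = 1
(d & (d <-> c)) | (c <-> d) = ½ | 1 = 1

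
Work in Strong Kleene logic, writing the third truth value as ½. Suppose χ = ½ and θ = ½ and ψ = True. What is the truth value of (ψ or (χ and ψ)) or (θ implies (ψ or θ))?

True

χ and ψ = ½ and True = ½
ψ or (χ and ψ) = True or ½ = True
ψ or θ = True or ½ = True
θ implies (ψ or θ) = ½ implies True = True
(ψ or (χ and ψ)) or (θ implies (ψ or θ)) = True or True = True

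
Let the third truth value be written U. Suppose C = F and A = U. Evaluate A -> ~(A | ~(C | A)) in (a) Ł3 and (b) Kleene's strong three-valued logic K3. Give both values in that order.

In Ł3: C | A = F | U = U
~(C | A) = ~U = U
A | ~(C | A) = U | U = U
~(A | ~(C | A)) = ~U = U
A -> ~(A | ~(C | A)) = U -> U = T  [min(1, 1−½+½)]
In Kleene's strong three-valued logic K3: C | A = F | U = U
~(C | A) = ~U = U
A | ~(C | A) = U | U = U
~(A | ~(C | A)) = ~U = U
A -> ~(A | ~(C | A)) = U -> U = U  [~U | U]
They differ because Ł3 and Kleene's strong three-valued logic K3 treat U differently under implication.

T; U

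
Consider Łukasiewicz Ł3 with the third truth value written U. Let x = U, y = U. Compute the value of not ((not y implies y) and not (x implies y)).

not y = not U = U
not y implies y = U implies U = 1  [min(1, 1−½+½)]
x implies y = U implies U = 1
not (x implies y) = not 1 = 0
(not y implies y) and not (x implies y) = 1 and 0 = 0
not ((not y implies y) and not (x implies y)) = not 0 = 1

1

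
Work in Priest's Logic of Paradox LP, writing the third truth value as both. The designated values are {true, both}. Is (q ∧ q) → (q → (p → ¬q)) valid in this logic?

Countermodel: q=true, p=true gives false, which is not designated.

No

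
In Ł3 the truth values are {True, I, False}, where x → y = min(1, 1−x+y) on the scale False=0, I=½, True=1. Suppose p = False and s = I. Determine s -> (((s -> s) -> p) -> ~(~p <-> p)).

True

s -> s = I -> I = True
(s -> s) -> p = True -> False = False
~p = ~False = True
~p <-> p = True <-> False = False
~(~p <-> p) = ~False = True
((s -> s) -> p) -> ~(~p <-> p) = False -> True = True
s -> (((s -> s) -> p) -> ~(~p <-> p)) = I -> True = True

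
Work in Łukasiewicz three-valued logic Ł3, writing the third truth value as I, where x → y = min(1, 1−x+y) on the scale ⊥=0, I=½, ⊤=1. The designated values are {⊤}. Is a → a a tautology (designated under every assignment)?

Yes

Every assignment of a over {⊤, I, ⊥} gives a value in {⊤}.
In particular, with a=I: a → a = ⊤.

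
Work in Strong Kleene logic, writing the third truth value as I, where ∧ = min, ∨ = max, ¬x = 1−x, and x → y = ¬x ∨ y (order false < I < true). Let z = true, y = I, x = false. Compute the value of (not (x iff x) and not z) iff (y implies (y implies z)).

false

x iff x = false iff false = true
not (x iff x) = not true = false
not z = not true = false
not (x iff x) and not z = false and false = false
y implies z = I implies true = true
y implies (y implies z) = I implies true = true
(not (x iff x) and not z) iff (y implies (y implies z)) = false iff true = false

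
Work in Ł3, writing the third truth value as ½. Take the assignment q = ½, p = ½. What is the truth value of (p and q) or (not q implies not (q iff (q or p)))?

p and q = ½ and ½ = ½
not q = not ½ = ½
q or p = ½ or ½ = ½
q iff (q or p) = ½ iff ½ = true  [1 − |½−½|]
not (q iff (q or p)) = not true = false
not q implies not (q iff (q or p)) = ½ implies false = ½
(p and q) or (not q implies not (q iff (q or p))) = ½ or ½ = ½

½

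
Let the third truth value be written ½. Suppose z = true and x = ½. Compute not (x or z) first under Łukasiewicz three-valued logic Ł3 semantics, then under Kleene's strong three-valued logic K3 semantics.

In Łukasiewicz three-valued logic Ł3: x or z = ½ or true = true
not (x or z) = not true = false
In Kleene's strong three-valued logic K3: x or z = ½ or true = true
not (x or z) = not true = false

false; false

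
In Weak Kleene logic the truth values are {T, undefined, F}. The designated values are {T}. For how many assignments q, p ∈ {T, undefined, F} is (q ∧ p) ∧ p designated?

1

Designated under: (q=T, p=T).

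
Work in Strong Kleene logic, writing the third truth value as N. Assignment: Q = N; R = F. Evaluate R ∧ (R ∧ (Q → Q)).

F

Q → Q = N → N = N
R ∧ (Q → Q) = F ∧ N = F
R ∧ (R ∧ (Q → Q)) = F ∧ F = F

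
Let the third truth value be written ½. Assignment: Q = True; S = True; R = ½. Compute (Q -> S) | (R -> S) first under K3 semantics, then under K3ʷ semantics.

True; ½

In K3: Q -> S = True -> True = True
R -> S = ½ -> True = True  [~½ | True]
(Q -> S) | (R -> S) = True | True = True
In K3ʷ: Q -> S = True -> True = True
R -> S = ½ -> True = ½  [any arg is the third value ⇒ result is the third value]
(Q -> S) | (R -> S) = True | ½ = ½
They differ because K3 and K3ʷ treat ½ differently under the binary connectives.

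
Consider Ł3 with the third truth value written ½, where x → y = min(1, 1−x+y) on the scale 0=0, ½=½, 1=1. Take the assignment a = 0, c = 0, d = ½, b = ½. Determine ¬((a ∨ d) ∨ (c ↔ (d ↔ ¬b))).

½

a ∨ d = 0 ∨ ½ = ½
¬b = ¬½ = ½
d ↔ ¬b = ½ ↔ ½ = 1  [1 − |½−½|]
c ↔ (d ↔ ¬b) = 0 ↔ 1 = 0
(a ∨ d) ∨ (c ↔ (d ↔ ¬b)) = ½ ∨ 0 = ½
¬((a ∨ d) ∨ (c ↔ (d ↔ ¬b))) = ¬½ = ½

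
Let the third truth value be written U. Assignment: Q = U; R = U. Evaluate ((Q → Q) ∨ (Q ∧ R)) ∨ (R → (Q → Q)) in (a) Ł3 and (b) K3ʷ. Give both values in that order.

In Ł3: Q → Q = U → U = true
Q ∧ R = U ∧ U = U
(Q → Q) ∨ (Q ∧ R) = true ∨ U = true
Q → Q = U → U = true
R → (Q → Q) = U → true = true
((Q → Q) ∨ (Q ∧ R)) ∨ (R → (Q → Q)) = true ∨ true = true
In K3ʷ: Q → Q = U → U = U
Q ∧ R = U ∧ U = U
(Q → Q) ∨ (Q ∧ R) = U ∨ U = U
Q → Q = U → U = U
R → (Q → Q) = U → U = U
((Q → Q) ∨ (Q ∧ R)) ∨ (R → (Q → Q)) = U ∨ U = U
They differ because Ł3 and K3ʷ treat U differently under the binary connectives.

true; U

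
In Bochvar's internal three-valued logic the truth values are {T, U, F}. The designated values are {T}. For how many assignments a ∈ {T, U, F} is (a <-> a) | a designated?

a=T: T ✓
a=U: U ·
a=F: T ✓

2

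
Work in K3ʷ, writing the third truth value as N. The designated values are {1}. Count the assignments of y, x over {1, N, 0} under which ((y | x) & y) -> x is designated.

Designated under: (y=1, x=1); (y=0, x=1); (y=0, x=0).

3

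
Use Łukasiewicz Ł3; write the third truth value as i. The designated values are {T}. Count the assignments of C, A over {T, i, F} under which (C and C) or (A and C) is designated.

Designated under: (C=T, A=T); (C=T, A=i); (C=T, A=F).

3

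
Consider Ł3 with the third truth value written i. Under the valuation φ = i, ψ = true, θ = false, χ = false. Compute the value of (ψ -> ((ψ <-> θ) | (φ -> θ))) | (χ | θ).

i

ψ <-> θ = true <-> false = false
φ -> θ = i -> false = i  [min(1, 1−½+0)]
(ψ <-> θ) | (φ -> θ) = false | i = i
ψ -> ((ψ <-> θ) | (φ -> θ)) = true -> i = i
χ | θ = false | false = false
(ψ -> ((ψ <-> θ) | (φ -> θ))) | (χ | θ) = i | false = i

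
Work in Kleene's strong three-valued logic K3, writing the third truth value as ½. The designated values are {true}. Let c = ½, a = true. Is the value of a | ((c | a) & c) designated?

Yes

c | a = ½ | true = true
(c | a) & c = true & ½ = ½
a | ((c | a) & c) = true | ½ = true
true ∈ {true}.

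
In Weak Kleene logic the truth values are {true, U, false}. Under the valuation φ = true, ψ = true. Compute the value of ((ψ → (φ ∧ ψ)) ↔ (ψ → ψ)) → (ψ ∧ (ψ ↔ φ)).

true

φ ∧ ψ = true ∧ true = true
ψ → (φ ∧ ψ) = true → true = true
ψ → ψ = true → true = true
(ψ → (φ ∧ ψ)) ↔ (ψ → ψ) = true ↔ true = true
ψ ↔ φ = true ↔ true = true
ψ ∧ (ψ ↔ φ) = true ∧ true = true
((ψ → (φ ∧ ψ)) ↔ (ψ → ψ)) → (ψ ∧ (ψ ↔ φ)) = true → true = true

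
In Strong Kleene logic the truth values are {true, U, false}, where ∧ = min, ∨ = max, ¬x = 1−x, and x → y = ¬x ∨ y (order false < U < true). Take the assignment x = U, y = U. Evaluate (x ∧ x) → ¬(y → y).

x ∧ x = U ∧ U = U
y → y = U → U = U
¬(y → y) = ¬U = U
(x ∧ x) → ¬(y → y) = U → U = U

U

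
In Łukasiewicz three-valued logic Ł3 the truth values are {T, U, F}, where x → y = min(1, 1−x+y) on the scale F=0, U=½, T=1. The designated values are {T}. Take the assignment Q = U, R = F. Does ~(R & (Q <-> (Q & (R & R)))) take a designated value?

Yes

R & R = F & F = F
Q & (R & R) = U & F = F
Q <-> (Q & (R & R)) = U <-> F = U  [1 − |½−0|]
R & (Q <-> (Q & (R & R))) = F & U = F
~(R & (Q <-> (Q & (R & R)))) = ~F = T
T ∈ {T}.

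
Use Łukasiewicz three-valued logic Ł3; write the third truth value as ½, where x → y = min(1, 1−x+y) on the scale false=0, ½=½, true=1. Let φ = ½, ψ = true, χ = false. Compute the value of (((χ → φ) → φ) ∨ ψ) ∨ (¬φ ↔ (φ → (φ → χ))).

χ → φ = false → ½ = true  [min(1, 1−0+½)]
(χ → φ) → φ = true → ½ = ½
((χ → φ) → φ) ∨ ψ = ½ ∨ true = true
¬φ = ¬½ = ½
φ → χ = ½ → false = ½
φ → (φ → χ) = ½ → ½ = true
¬φ ↔ (φ → (φ → χ)) = ½ ↔ true = ½
(((χ → φ) → φ) ∨ ψ) ∨ (¬φ ↔ (φ → (φ → χ))) = true ∨ ½ = true

true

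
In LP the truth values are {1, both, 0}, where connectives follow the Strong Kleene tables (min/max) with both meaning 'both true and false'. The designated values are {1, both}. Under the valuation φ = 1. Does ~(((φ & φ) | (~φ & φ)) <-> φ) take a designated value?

φ & φ = 1 & 1 = 1
~φ = ~1 = 0
~φ & φ = 0 & 1 = 0
(φ & φ) | (~φ & φ) = 1 | 0 = 1
((φ & φ) | (~φ & φ)) <-> φ = 1 <-> 1 = 1
~(((φ & φ) | (~φ & φ)) <-> φ) = ~1 = 0
0 ∉ {1, both}.

No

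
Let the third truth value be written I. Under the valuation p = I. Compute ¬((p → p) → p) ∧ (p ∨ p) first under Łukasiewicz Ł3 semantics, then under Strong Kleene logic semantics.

In Łukasiewicz Ł3: p → p = I → I = 1  [min(1, 1−½+½)]
(p → p) → p = 1 → I = I
¬((p → p) → p) = ¬I = I
p ∨ p = I ∨ I = I
¬((p → p) → p) ∧ (p ∨ p) = I ∧ I = I
In Strong Kleene logic: p → p = I → I = I  [¬I ∨ I]
(p → p) → p = I → I = I
¬((p → p) → p) = ¬I = I
p ∨ p = I ∨ I = I
¬((p → p) → p) ∧ (p ∨ p) = I ∧ I = I

I; I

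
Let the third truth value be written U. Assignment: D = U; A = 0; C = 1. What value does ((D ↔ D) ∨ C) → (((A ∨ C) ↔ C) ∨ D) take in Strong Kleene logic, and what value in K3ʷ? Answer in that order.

In Strong Kleene logic: D ↔ D = U ↔ U = U
(D ↔ D) ∨ C = U ∨ 1 = 1
A ∨ C = 0 ∨ 1 = 1
(A ∨ C) ↔ C = 1 ↔ 1 = 1
((A ∨ C) ↔ C) ∨ D = 1 ∨ U = 1
((D ↔ D) ∨ C) → (((A ∨ C) ↔ C) ∨ D) = 1 → 1 = 1
In K3ʷ: D ↔ D = U ↔ U = U
(D ↔ D) ∨ C = U ∨ 1 = U
A ∨ C = 0 ∨ 1 = 1
(A ∨ C) ↔ C = 1 ↔ 1 = 1
((A ∨ C) ↔ C) ∨ D = 1 ∨ U = U
((D ↔ D) ∨ C) → (((A ∨ C) ↔ C) ∨ D) = U → U = U  [any arg is the third value ⇒ result is the third value]
They differ because Strong Kleene logic and K3ʷ treat U differently under the binary connectives.

1; U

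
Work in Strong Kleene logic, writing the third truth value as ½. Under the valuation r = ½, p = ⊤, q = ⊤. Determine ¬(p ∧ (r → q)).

r → q = ½ → ⊤ = ⊤
p ∧ (r → q) = ⊤ ∧ ⊤ = ⊤
¬(p ∧ (r → q)) = ¬⊤ = ⊥

⊥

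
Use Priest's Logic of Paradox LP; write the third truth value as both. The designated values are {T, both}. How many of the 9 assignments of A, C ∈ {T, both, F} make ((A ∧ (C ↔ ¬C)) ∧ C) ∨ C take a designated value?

6

Of the 9 assignments, 6 give a value in {T, both}.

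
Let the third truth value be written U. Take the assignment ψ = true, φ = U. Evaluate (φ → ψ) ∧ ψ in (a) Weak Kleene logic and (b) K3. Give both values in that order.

In Weak Kleene logic: φ → ψ = U → true = U  [any arg is the third value ⇒ result is the third value]
(φ → ψ) ∧ ψ = U ∧ true = U
In K3: φ → ψ = U → true = true  [¬U ∨ true]
(φ → ψ) ∧ ψ = true ∧ true = true
They differ because Weak Kleene logic and K3 treat U differently under the binary connectives.

U; true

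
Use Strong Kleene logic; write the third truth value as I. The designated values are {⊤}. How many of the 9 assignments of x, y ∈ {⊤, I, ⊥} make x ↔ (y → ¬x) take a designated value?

Designated under: (x=⊤, y=⊥).

1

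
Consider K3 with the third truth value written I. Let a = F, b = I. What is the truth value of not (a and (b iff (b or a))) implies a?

F

b or a = I or F = I
b iff (b or a) = I iff I = I
a and (b iff (b or a)) = F and I = F
not (a and (b iff (b or a))) = not F = T
not (a and (b iff (b or a))) implies a = T implies F = F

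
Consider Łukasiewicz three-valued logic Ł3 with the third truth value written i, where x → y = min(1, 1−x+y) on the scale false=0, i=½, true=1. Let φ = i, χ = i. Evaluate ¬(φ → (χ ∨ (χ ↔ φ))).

false

χ ↔ φ = i ↔ i = true  [1 − |½−½|]
χ ∨ (χ ↔ φ) = i ∨ true = true
φ → (χ ∨ (χ ↔ φ)) = i → true = true
¬(φ → (χ ∨ (χ ↔ φ))) = ¬true = false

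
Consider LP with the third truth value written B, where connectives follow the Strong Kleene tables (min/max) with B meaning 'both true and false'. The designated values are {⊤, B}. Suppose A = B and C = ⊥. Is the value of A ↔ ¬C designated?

Yes

¬C = ¬⊥ = ⊤
A ↔ ¬C = B ↔ ⊤ = B
B ∈ {⊤, B}.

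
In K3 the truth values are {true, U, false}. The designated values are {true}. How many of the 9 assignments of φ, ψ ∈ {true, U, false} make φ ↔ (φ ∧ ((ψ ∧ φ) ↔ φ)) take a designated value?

4

Designated under: (φ=true, ψ=true); (φ=false, ψ=true); (φ=false, ψ=U); (φ=false, ψ=false).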